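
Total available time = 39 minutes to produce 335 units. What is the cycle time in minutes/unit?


Formula: CT = Available Time / Number of Units
CT = 39 min / 335 units
CT = 0.12 min/unit

0.12 min/unit


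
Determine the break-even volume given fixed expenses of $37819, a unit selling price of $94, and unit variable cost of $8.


Formula: BEQ = Fixed Costs / (Price - Variable Cost)
Contribution margin = $94 - $8 = $86/unit
BEQ = ceil($37819 / $86/unit) = ceil(439.76) = 440 units

440 units


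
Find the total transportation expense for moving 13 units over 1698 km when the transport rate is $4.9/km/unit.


TC = dist * cost * units = 1698 * 4.9 * 13 = $108162.60

$108162.60


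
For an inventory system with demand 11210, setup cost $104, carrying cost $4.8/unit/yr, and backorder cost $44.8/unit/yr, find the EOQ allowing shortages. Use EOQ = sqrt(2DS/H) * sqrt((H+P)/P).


Formula: EOQ* = sqrt(2DS/H) * sqrt((H+P)/P)
Base EOQ = sqrt(2*11210*104/4.8) = 696.97 units
Correction = sqrt((4.8+44.8)/44.8) = 1.05221
EOQ* = 696.97 * 1.05221 = 733.4 units

733.4 units


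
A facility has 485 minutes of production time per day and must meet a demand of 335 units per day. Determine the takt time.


Formula: Takt Time = Available Production Time / Customer Demand
Takt = 485 min/day / 335 units/day
Takt = 1.45 min/unit

1.45 min/unit


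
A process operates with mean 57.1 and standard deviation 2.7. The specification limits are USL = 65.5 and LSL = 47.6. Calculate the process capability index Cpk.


Cpu = (65.5 - 57.1) / (3 * 2.7) = 1.04
Cpl = (57.1 - 47.6) / (3 * 2.7) = 1.17
Cpk = min(1.04, 1.17) = 1.04

1.04


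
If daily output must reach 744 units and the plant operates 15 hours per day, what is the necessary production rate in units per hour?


Formula: Production Rate = Daily Demand / Available Hours
Rate = 744 units/day / 15 hours/day
Rate = 49.6 units/hour

49.6 units/hour


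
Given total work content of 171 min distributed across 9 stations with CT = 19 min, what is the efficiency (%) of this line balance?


Formula: Efficiency = Sum of Task Times / (N_stations * CT) * 100
Total station capacity = 9 stations * 19 min = 171 min
Efficiency = 171 / 171 * 100 = 100.0%

100.0%


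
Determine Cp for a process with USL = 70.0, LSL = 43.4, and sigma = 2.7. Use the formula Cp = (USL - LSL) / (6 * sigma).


Cp = (70.0 - 43.4) / (6 * 2.7)

1.64


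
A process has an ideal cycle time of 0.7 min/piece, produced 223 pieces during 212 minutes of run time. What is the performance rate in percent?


Formula: Performance = (Ideal CT * Total Count) / Run Time * 100
Ideal output time = 0.7 * 223 = 156.1 min
Performance = 156.1 / 212 * 100 = 73.6%

73.6%


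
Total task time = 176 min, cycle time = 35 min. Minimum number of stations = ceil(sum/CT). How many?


Formula: N_min = ceil(Sum of Task Times / Cycle Time)
N_min = ceil(176 min / 35 min) = ceil(5.0286)
N_min = 6 stations

6


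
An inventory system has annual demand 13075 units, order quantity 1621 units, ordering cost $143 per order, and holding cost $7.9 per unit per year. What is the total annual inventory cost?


TC = 13075/1621 * 143 + 1621/2 * 7.9

$7556.39


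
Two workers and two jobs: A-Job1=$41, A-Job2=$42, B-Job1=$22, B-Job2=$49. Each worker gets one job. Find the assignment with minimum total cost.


Option 1: A->1 + B->2 = $41 + $49 = $90
Option 2: A->2 + B->1 = $42 + $22 = $64
Min cost = min($90, $64) = $64

$64


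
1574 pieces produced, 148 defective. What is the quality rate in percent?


Formula: Quality Rate = Good Pieces / Total Pieces * 100
Good pieces = 1574 - 148 = 1426
QR = 1426 / 1574 * 100 = 90.6%

90.6%


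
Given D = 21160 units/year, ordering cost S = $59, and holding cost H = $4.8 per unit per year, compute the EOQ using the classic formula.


Formula: EOQ = sqrt(2 * D * S / H)
Numerator: 2 * 21160 * 59 = 2496880
2DS/H = 2496880 / 4.8 = 520183.3
EOQ = sqrt(520183.3) = 721.2 units

721.2 units


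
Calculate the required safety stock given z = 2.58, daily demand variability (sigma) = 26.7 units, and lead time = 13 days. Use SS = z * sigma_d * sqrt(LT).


Formula: SS = z * sigma_d * sqrt(LT)
sqrt(LT) = sqrt(13) = 3.6056
SS = 2.58 * 26.7 * 3.6056
SS = 248.4 units

248.4 units


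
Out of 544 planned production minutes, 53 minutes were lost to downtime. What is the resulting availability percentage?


Formula: Availability = (Planned Time - Downtime) / Planned Time * 100
Uptime = 544 - 53 = 491 min
Availability = 491 / 544 * 100 = 90.3%

90.3%


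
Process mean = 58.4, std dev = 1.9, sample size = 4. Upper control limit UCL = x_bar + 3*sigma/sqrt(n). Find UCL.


UCL = 58.4 + 3 * 1.9 / sqrt(4)

61.25


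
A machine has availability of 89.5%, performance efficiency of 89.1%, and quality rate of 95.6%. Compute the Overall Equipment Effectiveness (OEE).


Formula: OEE = Availability * Performance * Quality / 10000
A * P = 89.5% * 89.1% / 100 = 79.74%
OEE = 79.74% * 95.6% / 100 = 76.2%

76.2%


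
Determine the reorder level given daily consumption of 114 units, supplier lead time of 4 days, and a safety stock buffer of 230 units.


Formula: ROP = (Daily Demand * Lead Time) + Safety Stock
Demand during lead time = 114 * 4 = 456 units
ROP = 456 + 230 = 686 units

686 units


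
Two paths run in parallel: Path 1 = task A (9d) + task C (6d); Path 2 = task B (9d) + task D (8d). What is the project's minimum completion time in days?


Path 1 = 9 + 6 = 15 days
Path 2 = 9 + 8 = 17 days
Duration = max(15, 17) = 17 days

17 days


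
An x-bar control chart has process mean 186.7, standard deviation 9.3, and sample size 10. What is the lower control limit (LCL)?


LCL = 186.7 - 3 * 9.3 / sqrt(10)

177.88


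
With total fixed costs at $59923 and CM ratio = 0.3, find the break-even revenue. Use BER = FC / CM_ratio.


Formula: BER = Fixed Costs / Contribution Margin Ratio
BER = $59923 / 0.3
BER = $199743.33 (to the nearest cent)

$199743.33


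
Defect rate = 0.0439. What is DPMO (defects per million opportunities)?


DPMO = defect_rate * 1000000 = 0.0439 * 1000000

43900


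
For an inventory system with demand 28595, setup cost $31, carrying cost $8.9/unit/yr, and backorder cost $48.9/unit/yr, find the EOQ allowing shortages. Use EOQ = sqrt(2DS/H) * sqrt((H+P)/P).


Formula: EOQ* = sqrt(2DS/H) * sqrt((H+P)/P)
Base EOQ = sqrt(2*28595*31/8.9) = 446.32 units
Correction = sqrt((8.9+48.9)/48.9) = 1.0872
EOQ* = 446.32 * 1.0872 = 485.2 units

485.2 units


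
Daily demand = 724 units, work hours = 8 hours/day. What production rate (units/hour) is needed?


Formula: Production Rate = Daily Demand / Available Hours
Rate = 724 units/day / 8 hours/day
Rate = 90.5 units/hour

90.5 units/hour


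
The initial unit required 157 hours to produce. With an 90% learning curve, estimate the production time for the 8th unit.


Formula: T_n = T_1 * (learning_rate)^(log2(n)) where learning_rate = rate/100
Doublings = log2(8) = 3
T_n = 157 * 0.9^3
T_n = 157 * 0.729 = 114.5 hours

114.5 hours


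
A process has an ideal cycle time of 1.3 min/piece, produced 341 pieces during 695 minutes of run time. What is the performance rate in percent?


Formula: Performance = (Ideal CT * Total Count) / Run Time * 100
Ideal output time = 1.3 * 341 = 443.3 min
Performance = 443.3 / 695 * 100 = 63.8%

63.8%


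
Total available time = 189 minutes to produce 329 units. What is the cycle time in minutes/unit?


Formula: CT = Available Time / Number of Units
CT = 189 min / 329 units
CT = 0.57 min/unit

0.57 min/unit


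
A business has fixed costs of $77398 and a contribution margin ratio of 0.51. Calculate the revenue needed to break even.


Formula: BER = Fixed Costs / Contribution Margin Ratio
BER = $77398 / 0.51
BER = $151760.78 (to the nearest cent)

$151760.78


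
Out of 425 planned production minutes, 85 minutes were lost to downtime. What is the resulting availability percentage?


Formula: Availability = (Planned Time - Downtime) / Planned Time * 100
Uptime = 425 - 85 = 340 min
Availability = 340 / 425 * 100 = 80.0%

80.0%


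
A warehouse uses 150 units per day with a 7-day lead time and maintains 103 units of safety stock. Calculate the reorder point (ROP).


Formula: ROP = (Daily Demand * Lead Time) + Safety Stock
Demand during lead time = 150 * 7 = 1050 units
ROP = 1050 + 103 = 1153 units

1153 units


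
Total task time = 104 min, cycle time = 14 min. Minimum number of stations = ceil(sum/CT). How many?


Formula: N_min = ceil(Sum of Task Times / Cycle Time)
N_min = ceil(104 min / 14 min) = ceil(7.4286)
N_min = 8 stations

8


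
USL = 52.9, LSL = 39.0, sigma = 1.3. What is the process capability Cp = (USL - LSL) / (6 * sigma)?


Cp = (52.9 - 39.0) / (6 * 1.3)

1.78


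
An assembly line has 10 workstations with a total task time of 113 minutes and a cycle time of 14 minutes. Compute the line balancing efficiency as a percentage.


Formula: Efficiency = Sum of Task Times / (N_stations * CT) * 100
Total station capacity = 10 stations * 14 min = 140 min
Efficiency = 113 / 140 * 100 = 80.7%

80.7%


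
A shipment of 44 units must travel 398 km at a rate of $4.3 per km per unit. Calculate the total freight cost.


TC = dist * cost * units = 398 * 4.3 * 44 = $75301.60

$75301.60


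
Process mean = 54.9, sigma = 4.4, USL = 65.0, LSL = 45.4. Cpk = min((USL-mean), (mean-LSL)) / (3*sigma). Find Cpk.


Cpu = (65.0 - 54.9) / (3 * 4.4) = 0.77
Cpl = (54.9 - 45.4) / (3 * 4.4) = 0.72
Cpk = min(0.77, 0.72) = 0.72

0.72


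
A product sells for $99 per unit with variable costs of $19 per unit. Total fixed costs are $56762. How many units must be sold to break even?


Formula: BEQ = Fixed Costs / (Price - Variable Cost)
Contribution margin = $99 - $19 = $80/unit
BEQ = ceil($56762 / $80/unit) = ceil(709.52) = 710 units

710 units


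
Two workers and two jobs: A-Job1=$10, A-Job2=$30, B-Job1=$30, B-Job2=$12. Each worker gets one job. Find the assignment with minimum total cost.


Option 1: A->1 + B->2 = $10 + $12 = $22
Option 2: A->2 + B->1 = $30 + $30 = $60
Min cost = min($22, $60) = $22

$22


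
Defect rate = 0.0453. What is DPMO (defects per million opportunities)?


DPMO = defect_rate * 1000000 = 0.0453 * 1000000

45300


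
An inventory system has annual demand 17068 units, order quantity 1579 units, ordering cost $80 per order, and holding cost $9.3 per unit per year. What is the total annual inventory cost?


TC = 17068/1579 * 80 + 1579/2 * 9.3

$8207.10


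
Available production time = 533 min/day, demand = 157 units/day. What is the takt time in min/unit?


Formula: Takt Time = Available Production Time / Customer Demand
Takt = 533 min/day / 157 units/day
Takt = 3.39 min/unit

3.39 min/unit


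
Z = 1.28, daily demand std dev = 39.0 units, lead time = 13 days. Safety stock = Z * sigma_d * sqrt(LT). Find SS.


Formula: SS = z * sigma_d * sqrt(LT)
sqrt(LT) = sqrt(13) = 3.6056
SS = 1.28 * 39.0 * 3.6056
SS = 180.0 units

180.0 units


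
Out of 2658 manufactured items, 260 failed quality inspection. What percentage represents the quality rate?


Formula: Quality Rate = Good Pieces / Total Pieces * 100
Good pieces = 2658 - 260 = 2398
QR = 2398 / 2658 * 100 = 90.2%

90.2%


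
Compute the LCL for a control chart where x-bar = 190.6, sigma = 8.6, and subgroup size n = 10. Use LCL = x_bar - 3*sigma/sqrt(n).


LCL = 190.6 - 3 * 8.6 / sqrt(10)

182.44


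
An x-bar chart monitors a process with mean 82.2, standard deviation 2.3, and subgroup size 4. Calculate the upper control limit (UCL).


UCL = 82.2 + 3 * 2.3 / sqrt(4)

85.65


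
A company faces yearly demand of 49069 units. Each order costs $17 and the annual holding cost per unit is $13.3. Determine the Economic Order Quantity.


Formula: EOQ = sqrt(2 * D * S / H)
Numerator: 2 * 49069 * 17 = 1668346
2DS/H = 1668346 / 13.3 = 125439.5
EOQ = sqrt(125439.5) = 354.2 units

354.2 units


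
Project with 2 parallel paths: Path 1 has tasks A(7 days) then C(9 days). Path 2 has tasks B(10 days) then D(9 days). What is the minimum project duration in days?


Path 1 = 7 + 9 = 16 days
Path 2 = 10 + 9 = 19 days
Duration = max(16, 19) = 19 days

19 days


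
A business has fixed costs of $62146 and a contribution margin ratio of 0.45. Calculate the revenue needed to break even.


Formula: BER = Fixed Costs / Contribution Margin Ratio
BER = $62146 / 0.45
BER = $138102.22 (to the nearest cent)

$138102.22


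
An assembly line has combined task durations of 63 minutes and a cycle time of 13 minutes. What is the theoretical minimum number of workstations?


Formula: N_min = ceil(Sum of Task Times / Cycle Time)
N_min = ceil(63 min / 13 min) = ceil(4.8462)
N_min = 5 stations

5


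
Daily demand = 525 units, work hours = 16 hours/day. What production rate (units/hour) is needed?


Formula: Production Rate = Daily Demand / Available Hours
Rate = 525 units/day / 16 hours/day
Rate = 32.8 units/hour

32.8 units/hour


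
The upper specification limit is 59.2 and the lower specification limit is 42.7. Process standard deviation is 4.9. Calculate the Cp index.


Cp = (59.2 - 42.7) / (6 * 4.9)

0.56


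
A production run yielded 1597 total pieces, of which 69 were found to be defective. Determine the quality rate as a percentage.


Formula: Quality Rate = Good Pieces / Total Pieces * 100
Good pieces = 1597 - 69 = 1528
QR = 1528 / 1597 * 100 = 95.7%

95.7%


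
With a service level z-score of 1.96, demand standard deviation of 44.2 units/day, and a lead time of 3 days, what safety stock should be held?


Formula: SS = z * sigma_d * sqrt(LT)
sqrt(LT) = sqrt(3) = 1.7321
SS = 1.96 * 44.2 * 1.7321
SS = 150.1 units

150.1 units


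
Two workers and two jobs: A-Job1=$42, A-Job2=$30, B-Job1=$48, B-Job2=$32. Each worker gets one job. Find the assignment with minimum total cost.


Option 1: A->1 + B->2 = $42 + $32 = $74
Option 2: A->2 + B->1 = $30 + $48 = $78
Min cost = min($74, $78) = $74

$74


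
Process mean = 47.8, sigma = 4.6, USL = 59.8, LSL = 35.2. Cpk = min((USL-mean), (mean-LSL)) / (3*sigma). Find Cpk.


Cpu = (59.8 - 47.8) / (3 * 4.6) = 0.87
Cpl = (47.8 - 35.2) / (3 * 4.6) = 0.91
Cpk = min(0.87, 0.91) = 0.87

0.87


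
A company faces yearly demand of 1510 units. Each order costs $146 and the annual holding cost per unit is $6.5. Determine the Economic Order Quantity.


Formula: EOQ = sqrt(2 * D * S / H)
Numerator: 2 * 1510 * 146 = 440920
2DS/H = 440920 / 6.5 = 67833.8
EOQ = sqrt(67833.8) = 260.4 units

260.4 units


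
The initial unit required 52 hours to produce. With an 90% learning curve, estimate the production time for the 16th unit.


Formula: T_n = T_1 * (learning_rate)^(log2(n)) where learning_rate = rate/100
Doublings = log2(16) = 4
T_n = 52 * 0.9^4
T_n = 52 * 0.6561 = 34.1 hours

34.1 hours


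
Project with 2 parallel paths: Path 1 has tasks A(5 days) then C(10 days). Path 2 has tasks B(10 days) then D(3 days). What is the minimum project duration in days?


Path 1 = 5 + 10 = 15 days
Path 2 = 10 + 3 = 13 days
Duration = max(15, 13) = 15 days

15 days


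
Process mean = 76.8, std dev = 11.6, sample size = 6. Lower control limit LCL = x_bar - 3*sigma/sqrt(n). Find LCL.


LCL = 76.8 - 3 * 11.6 / sqrt(6)

62.59


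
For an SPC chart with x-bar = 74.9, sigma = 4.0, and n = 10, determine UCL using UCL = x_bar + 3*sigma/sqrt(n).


UCL = 74.9 + 3 * 4.0 / sqrt(10)

78.69


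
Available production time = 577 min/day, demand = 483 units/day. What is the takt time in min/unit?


Formula: Takt Time = Available Production Time / Customer Demand
Takt = 577 min/day / 483 units/day
Takt = 1.19 min/unit

1.19 min/unit


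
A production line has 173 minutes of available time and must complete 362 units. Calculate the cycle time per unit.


Formula: CT = Available Time / Number of Units
CT = 173 min / 362 units
CT = 0.48 min/unit

0.48 min/unit


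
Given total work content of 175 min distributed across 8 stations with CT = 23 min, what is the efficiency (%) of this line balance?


Formula: Efficiency = Sum of Task Times / (N_stations * CT) * 100
Total station capacity = 8 stations * 23 min = 184 min
Efficiency = 175 / 184 * 100 = 95.1%

95.1%


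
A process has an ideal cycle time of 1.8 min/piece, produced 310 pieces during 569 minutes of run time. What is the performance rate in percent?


Formula: Performance = (Ideal CT * Total Count) / Run Time * 100
Ideal output time = 1.8 * 310 = 558.0 min
Performance = 558.0 / 569 * 100 = 98.1%

98.1%


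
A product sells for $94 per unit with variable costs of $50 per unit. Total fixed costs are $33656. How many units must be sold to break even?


Formula: BEQ = Fixed Costs / (Price - Variable Cost)
Contribution margin = $94 - $50 = $44/unit
BEQ = ceil($33656 / $44/unit) = ceil(764.91) = 765 units

765 units


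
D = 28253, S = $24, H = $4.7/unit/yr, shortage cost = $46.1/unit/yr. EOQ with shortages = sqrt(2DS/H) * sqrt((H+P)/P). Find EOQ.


Formula: EOQ* = sqrt(2DS/H) * sqrt((H+P)/P)
Base EOQ = sqrt(2*28253*24/4.7) = 537.16 units
Correction = sqrt((4.7+46.1)/46.1) = 1.04974
EOQ* = 537.16 * 1.04974 = 563.9 units

563.9 units


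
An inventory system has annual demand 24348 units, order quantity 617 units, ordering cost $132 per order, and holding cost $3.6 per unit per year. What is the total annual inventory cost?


TC = 24348/617 * 132 + 617/2 * 3.6

$6319.57


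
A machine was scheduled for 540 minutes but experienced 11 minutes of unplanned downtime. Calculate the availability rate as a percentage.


Formula: Availability = (Planned Time - Downtime) / Planned Time * 100
Uptime = 540 - 11 = 529 min
Availability = 529 / 540 * 100 = 98.0%

98.0%


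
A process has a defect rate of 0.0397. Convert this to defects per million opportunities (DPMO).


DPMO = defect_rate * 1000000 = 0.0397 * 1000000

39700


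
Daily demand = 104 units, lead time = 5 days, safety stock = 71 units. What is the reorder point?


Formula: ROP = (Daily Demand * Lead Time) + Safety Stock
Demand during lead time = 104 * 5 = 520 units
ROP = 520 + 71 = 591 units

591 units


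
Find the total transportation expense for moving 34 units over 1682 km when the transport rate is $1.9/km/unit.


TC = dist * cost * units = 1682 * 1.9 * 34 = $108657.20

$108657.20


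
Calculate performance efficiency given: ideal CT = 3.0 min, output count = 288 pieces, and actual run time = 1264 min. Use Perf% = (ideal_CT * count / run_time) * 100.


Formula: Performance = (Ideal CT * Total Count) / Run Time * 100
Ideal output time = 3.0 * 288 = 864.0 min
Performance = 864.0 / 1264 * 100 = 68.4%

68.4%


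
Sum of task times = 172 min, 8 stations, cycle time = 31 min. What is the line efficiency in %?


Formula: Efficiency = Sum of Task Times / (N_stations * CT) * 100
Total station capacity = 8 stations * 31 min = 248 min
Efficiency = 172 / 248 * 100 = 69.4%

69.4%


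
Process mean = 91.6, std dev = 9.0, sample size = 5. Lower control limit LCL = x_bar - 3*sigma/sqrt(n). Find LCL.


LCL = 91.6 - 3 * 9.0 / sqrt(5)

79.53


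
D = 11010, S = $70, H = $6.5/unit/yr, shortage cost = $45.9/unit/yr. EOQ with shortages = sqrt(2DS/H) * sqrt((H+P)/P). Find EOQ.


Formula: EOQ* = sqrt(2DS/H) * sqrt((H+P)/P)
Base EOQ = sqrt(2*11010*70/6.5) = 486.97 units
Correction = sqrt((6.5+45.9)/45.9) = 1.06846
EOQ* = 486.97 * 1.06846 = 520.3 units

520.3 units


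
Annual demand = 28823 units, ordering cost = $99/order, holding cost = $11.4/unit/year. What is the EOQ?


Formula: EOQ = sqrt(2 * D * S / H)
Numerator: 2 * 28823 * 99 = 5706954
2DS/H = 5706954 / 11.4 = 500610.0
EOQ = sqrt(500610.0) = 707.5 units

707.5 units


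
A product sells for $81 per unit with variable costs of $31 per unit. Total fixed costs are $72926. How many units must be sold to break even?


Formula: BEQ = Fixed Costs / (Price - Variable Cost)
Contribution margin = $81 - $31 = $50/unit
BEQ = ceil($72926 / $50/unit) = ceil(1458.52) = 1459 units

1459 units


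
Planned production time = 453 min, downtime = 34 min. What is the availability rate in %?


Formula: Availability = (Planned Time - Downtime) / Planned Time * 100
Uptime = 453 - 34 = 419 min
Availability = 419 / 453 * 100 = 92.5%

92.5%


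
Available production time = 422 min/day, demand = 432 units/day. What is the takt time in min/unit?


Formula: Takt Time = Available Production Time / Customer Demand
Takt = 422 min/day / 432 units/day
Takt = 0.98 min/unit

0.98 min/unit


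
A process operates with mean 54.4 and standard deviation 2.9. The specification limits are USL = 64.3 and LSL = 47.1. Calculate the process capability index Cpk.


Cpu = (64.3 - 54.4) / (3 * 2.9) = 1.14
Cpl = (54.4 - 47.1) / (3 * 2.9) = 0.84
Cpk = min(1.14, 0.84) = 0.84

0.84


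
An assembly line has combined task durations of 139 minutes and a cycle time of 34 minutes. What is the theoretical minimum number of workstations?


Formula: N_min = ceil(Sum of Task Times / Cycle Time)
N_min = ceil(139 min / 34 min) = ceil(4.0882)
N_min = 5 stations

5


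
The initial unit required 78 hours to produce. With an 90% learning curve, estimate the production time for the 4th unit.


Formula: T_n = T_1 * (learning_rate)^(log2(n)) where learning_rate = rate/100
Doublings = log2(4) = 2
T_n = 78 * 0.9^2
T_n = 78 * 0.81 = 63.2 hours

63.2 hours


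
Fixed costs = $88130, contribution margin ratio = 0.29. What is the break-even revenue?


Formula: BER = Fixed Costs / Contribution Margin Ratio
BER = $88130 / 0.29
BER = $303896.55 (to the nearest cent)

$303896.55


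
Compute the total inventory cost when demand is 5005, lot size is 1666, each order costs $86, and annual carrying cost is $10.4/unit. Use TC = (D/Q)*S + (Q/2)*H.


TC = 5005/1666 * 86 + 1666/2 * 10.4

$8921.56


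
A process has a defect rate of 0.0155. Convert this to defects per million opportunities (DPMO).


DPMO = defect_rate * 1000000 = 0.0155 * 1000000

15500


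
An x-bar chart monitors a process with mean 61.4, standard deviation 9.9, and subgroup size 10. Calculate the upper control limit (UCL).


UCL = 61.4 + 3 * 9.9 / sqrt(10)

70.79


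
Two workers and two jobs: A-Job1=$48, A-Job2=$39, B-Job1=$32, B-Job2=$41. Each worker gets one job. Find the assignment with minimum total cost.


Option 1: A->1 + B->2 = $48 + $41 = $89
Option 2: A->2 + B->1 = $39 + $32 = $71
Min cost = min($89, $71) = $71

$71


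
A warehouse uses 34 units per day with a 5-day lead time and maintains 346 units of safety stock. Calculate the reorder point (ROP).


Formula: ROP = (Daily Demand * Lead Time) + Safety Stock
Demand during lead time = 34 * 5 = 170 units
ROP = 170 + 346 = 516 units

516 units


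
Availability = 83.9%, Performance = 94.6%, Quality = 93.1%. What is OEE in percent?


Formula: OEE = Availability * Performance * Quality / 10000
A * P = 83.9% * 94.6% / 100 = 79.37%
OEE = 79.37% * 93.1% / 100 = 73.9%

73.9%


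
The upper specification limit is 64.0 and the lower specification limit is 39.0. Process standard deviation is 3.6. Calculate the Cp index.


Cp = (64.0 - 39.0) / (6 * 3.6)

1.16


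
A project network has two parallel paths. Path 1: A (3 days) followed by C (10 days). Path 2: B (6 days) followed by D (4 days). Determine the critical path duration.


Path 1 = 3 + 10 = 13 days
Path 2 = 6 + 4 = 10 days
Duration = max(13, 10) = 13 days

13 days


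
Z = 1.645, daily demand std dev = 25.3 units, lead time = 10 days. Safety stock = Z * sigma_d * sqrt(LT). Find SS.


Formula: SS = z * sigma_d * sqrt(LT)
sqrt(LT) = sqrt(10) = 3.1623
SS = 1.645 * 25.3 * 3.1623
SS = 131.6 units

131.6 units


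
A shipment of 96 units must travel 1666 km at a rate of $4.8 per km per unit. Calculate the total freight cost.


TC = dist * cost * units = 1666 * 4.8 * 96 = $767692.80

$767692.80


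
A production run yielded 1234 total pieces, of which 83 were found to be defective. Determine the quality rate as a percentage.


Formula: Quality Rate = Good Pieces / Total Pieces * 100
Good pieces = 1234 - 83 = 1151
QR = 1151 / 1234 * 100 = 93.3%

93.3%


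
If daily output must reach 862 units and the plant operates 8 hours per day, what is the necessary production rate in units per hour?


Formula: Production Rate = Daily Demand / Available Hours
Rate = 862 units/day / 8 hours/day
Rate = 107.8 units/hour

107.8 units/hour


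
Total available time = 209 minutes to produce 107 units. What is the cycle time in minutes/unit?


Formula: CT = Available Time / Number of Units
CT = 209 min / 107 units
CT = 1.95 min/unit

1.95 min/unit


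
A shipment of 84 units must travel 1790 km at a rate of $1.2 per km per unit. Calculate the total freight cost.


TC = dist * cost * units = 1790 * 1.2 * 84 = $180432.00

$180432.00


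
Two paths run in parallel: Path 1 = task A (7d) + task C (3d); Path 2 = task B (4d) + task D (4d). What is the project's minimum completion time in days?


Path 1 = 7 + 3 = 10 days
Path 2 = 4 + 4 = 8 days
Duration = max(10, 8) = 10 days

10 days


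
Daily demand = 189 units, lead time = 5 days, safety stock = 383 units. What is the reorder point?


Formula: ROP = (Daily Demand * Lead Time) + Safety Stock
Demand during lead time = 189 * 5 = 945 units
ROP = 945 + 383 = 1328 units

1328 units


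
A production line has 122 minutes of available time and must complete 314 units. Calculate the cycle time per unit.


Formula: CT = Available Time / Number of Units
CT = 122 min / 314 units
CT = 0.39 min/unit

0.39 min/unit


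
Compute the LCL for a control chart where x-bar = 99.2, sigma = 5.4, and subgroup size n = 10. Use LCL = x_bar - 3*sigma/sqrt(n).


LCL = 99.2 - 3 * 5.4 / sqrt(10)

94.08


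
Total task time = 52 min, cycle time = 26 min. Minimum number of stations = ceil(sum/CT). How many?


Formula: N_min = ceil(Sum of Task Times / Cycle Time)
N_min = ceil(52 min / 26 min) = ceil(2.0)
N_min = 2 stations

2


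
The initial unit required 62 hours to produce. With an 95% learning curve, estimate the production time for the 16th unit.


Formula: T_n = T_1 * (learning_rate)^(log2(n)) where learning_rate = rate/100
Doublings = log2(16) = 4
T_n = 62 * 0.95^4
T_n = 62 * 0.8145 = 50.5 hours

50.5 hours


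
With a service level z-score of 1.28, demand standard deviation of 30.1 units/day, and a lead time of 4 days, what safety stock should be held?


Formula: SS = z * sigma_d * sqrt(LT)
sqrt(LT) = sqrt(4) = 2.0
SS = 1.28 * 30.1 * 2.0
SS = 77.1 units

77.1 units


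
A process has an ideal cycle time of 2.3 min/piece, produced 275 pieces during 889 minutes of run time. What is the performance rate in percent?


Formula: Performance = (Ideal CT * Total Count) / Run Time * 100
Ideal output time = 2.3 * 275 = 632.5 min
Performance = 632.5 / 889 * 100 = 71.1%

71.1%


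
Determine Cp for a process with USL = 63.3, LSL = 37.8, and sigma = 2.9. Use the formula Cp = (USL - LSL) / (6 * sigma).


Cp = (63.3 - 37.8) / (6 * 2.9)

1.47


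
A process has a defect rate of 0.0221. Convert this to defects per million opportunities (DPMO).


DPMO = defect_rate * 1000000 = 0.0221 * 1000000

22100


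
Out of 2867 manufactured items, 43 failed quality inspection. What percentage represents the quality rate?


Formula: Quality Rate = Good Pieces / Total Pieces * 100
Good pieces = 2867 - 43 = 2824
QR = 2824 / 2867 * 100 = 98.5%

98.5%


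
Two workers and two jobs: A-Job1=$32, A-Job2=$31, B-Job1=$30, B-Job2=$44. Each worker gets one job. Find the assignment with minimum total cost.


Option 1: A->1 + B->2 = $32 + $44 = $76
Option 2: A->2 + B->1 = $31 + $30 = $61
Min cost = min($76, $61) = $61

$61


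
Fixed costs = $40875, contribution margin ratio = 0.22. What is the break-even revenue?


Formula: BER = Fixed Costs / Contribution Margin Ratio
BER = $40875 / 0.22
BER = $185795.45 (to the nearest cent)

$185795.45


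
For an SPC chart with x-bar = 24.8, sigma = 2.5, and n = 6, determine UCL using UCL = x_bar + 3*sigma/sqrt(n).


UCL = 24.8 + 3 * 2.5 / sqrt(6)

27.86


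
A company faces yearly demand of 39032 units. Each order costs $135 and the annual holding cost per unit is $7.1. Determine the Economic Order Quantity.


Formula: EOQ = sqrt(2 * D * S / H)
Numerator: 2 * 39032 * 135 = 10538640
2DS/H = 10538640 / 7.1 = 1484315.5
EOQ = sqrt(1484315.5) = 1218.3 units

1218.3 units


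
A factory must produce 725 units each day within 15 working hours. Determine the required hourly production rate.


Formula: Production Rate = Daily Demand / Available Hours
Rate = 725 units/day / 15 hours/day
Rate = 48.3 units/hour

48.3 units/hour


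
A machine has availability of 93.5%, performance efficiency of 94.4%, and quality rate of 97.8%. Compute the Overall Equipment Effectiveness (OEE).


Formula: OEE = Availability * Performance * Quality / 10000
A * P = 93.5% * 94.4% / 100 = 88.26%
OEE = 88.26% * 97.8% / 100 = 86.3%

86.3%


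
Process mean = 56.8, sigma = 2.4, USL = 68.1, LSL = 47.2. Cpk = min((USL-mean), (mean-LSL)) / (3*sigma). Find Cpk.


Cpu = (68.1 - 56.8) / (3 * 2.4) = 1.57
Cpl = (56.8 - 47.2) / (3 * 2.4) = 1.33
Cpk = min(1.57, 1.33) = 1.33

1.33


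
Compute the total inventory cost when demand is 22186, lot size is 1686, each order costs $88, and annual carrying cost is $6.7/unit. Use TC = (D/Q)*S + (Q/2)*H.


TC = 22186/1686 * 88 + 1686/2 * 6.7

$6806.09


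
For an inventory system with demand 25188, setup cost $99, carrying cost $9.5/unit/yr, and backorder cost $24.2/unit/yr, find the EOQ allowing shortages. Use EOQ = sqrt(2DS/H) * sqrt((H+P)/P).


Formula: EOQ* = sqrt(2DS/H) * sqrt((H+P)/P)
Base EOQ = sqrt(2*25188*99/9.5) = 724.55 units
Correction = sqrt((9.5+24.2)/24.2) = 1.18007
EOQ* = 724.55 * 1.18007 = 855.0 units

855.0 units


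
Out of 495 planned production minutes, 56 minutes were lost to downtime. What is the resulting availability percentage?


Formula: Availability = (Planned Time - Downtime) / Planned Time * 100
Uptime = 495 - 56 = 439 min
Availability = 439 / 495 * 100 = 88.7%

88.7%


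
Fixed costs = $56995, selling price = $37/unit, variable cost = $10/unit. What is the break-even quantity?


Formula: BEQ = Fixed Costs / (Price - Variable Cost)
Contribution margin = $37 - $10 = $27/unit
BEQ = ceil($56995 / $27/unit) = ceil(2110.93) = 2111 units

2111 units


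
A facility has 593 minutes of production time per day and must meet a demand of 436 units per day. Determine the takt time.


Formula: Takt Time = Available Production Time / Customer Demand
Takt = 593 min/day / 436 units/day
Takt = 1.36 min/unit

1.36 min/unit


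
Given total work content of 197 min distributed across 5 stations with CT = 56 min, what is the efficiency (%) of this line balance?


Formula: Efficiency = Sum of Task Times / (N_stations * CT) * 100
Total station capacity = 5 stations * 56 min = 280 min
Efficiency = 197 / 280 * 100 = 70.4%

70.4%


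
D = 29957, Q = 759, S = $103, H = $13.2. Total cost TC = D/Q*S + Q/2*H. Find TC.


TC = 29957/759 * 103 + 759/2 * 13.2

$9074.71


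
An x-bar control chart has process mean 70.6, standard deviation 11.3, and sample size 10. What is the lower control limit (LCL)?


LCL = 70.6 - 3 * 11.3 / sqrt(10)

59.88


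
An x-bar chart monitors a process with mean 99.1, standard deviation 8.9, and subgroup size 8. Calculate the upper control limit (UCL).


UCL = 99.1 + 3 * 8.9 / sqrt(8)

108.54


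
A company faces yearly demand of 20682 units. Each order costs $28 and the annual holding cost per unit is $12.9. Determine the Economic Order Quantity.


Formula: EOQ = sqrt(2 * D * S / H)
Numerator: 2 * 20682 * 28 = 1158192
2DS/H = 1158192 / 12.9 = 89782.3
EOQ = sqrt(89782.3) = 299.6 units

299.6 units


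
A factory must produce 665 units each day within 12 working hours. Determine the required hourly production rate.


Formula: Production Rate = Daily Demand / Available Hours
Rate = 665 units/day / 12 hours/day
Rate = 55.4 units/hour

55.4 units/hour


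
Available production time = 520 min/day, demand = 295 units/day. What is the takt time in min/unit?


Formula: Takt Time = Available Production Time / Customer Demand
Takt = 520 min/day / 295 units/day
Takt = 1.76 min/unit

1.76 min/unit


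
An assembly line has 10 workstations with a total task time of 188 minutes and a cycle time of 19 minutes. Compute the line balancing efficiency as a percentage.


Formula: Efficiency = Sum of Task Times / (N_stations * CT) * 100
Total station capacity = 10 stations * 19 min = 190 min
Efficiency = 188 / 190 * 100 = 98.9%

98.9%


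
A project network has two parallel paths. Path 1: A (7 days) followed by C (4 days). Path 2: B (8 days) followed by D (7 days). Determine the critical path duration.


Path 1 = 7 + 4 = 11 days
Path 2 = 8 + 7 = 15 days
Duration = max(11, 15) = 15 days

15 days


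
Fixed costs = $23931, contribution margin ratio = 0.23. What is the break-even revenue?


Formula: BER = Fixed Costs / Contribution Margin Ratio
BER = $23931 / 0.23
BER = $104047.83 (to the nearest cent)

$104047.83


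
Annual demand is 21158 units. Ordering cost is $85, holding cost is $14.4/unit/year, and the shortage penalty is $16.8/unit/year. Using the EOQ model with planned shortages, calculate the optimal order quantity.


Formula: EOQ* = sqrt(2DS/H) * sqrt((H+P)/P)
Base EOQ = sqrt(2*21158*85/14.4) = 499.78 units
Correction = sqrt((14.4+16.8)/16.8) = 1.36277
EOQ* = 499.78 * 1.36277 = 681.1 units

681.1 units


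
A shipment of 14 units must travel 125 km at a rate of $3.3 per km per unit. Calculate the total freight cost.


TC = dist * cost * units = 125 * 3.3 * 14 = $5775.00

$5775.00


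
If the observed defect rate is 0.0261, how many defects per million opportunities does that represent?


DPMO = defect_rate * 1000000 = 0.0261 * 1000000

26100


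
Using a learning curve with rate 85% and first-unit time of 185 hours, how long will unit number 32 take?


Formula: T_n = T_1 * (learning_rate)^(log2(n)) where learning_rate = rate/100
Doublings = log2(32) = 5
T_n = 185 * 0.85^5
T_n = 185 * 0.4437 = 82.1 hours

82.1 hours


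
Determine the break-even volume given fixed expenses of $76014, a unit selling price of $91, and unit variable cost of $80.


Formula: BEQ = Fixed Costs / (Price - Variable Cost)
Contribution margin = $91 - $80 = $11/unit
BEQ = ceil($76014 / $11/unit) = ceil(6910.36) = 6911 units

6911 units


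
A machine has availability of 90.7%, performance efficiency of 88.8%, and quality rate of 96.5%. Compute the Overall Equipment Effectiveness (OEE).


Formula: OEE = Availability * Performance * Quality / 10000
A * P = 90.7% * 88.8% / 100 = 80.54%
OEE = 80.54% * 96.5% / 100 = 77.7%

77.7%


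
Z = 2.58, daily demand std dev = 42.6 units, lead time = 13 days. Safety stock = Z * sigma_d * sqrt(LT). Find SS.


Formula: SS = z * sigma_d * sqrt(LT)
sqrt(LT) = sqrt(13) = 3.6056
SS = 2.58 * 42.6 * 3.6056
SS = 396.3 units

396.3 units


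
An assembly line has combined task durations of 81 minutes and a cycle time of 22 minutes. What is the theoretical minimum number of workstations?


Formula: N_min = ceil(Sum of Task Times / Cycle Time)
N_min = ceil(81 min / 22 min) = ceil(3.6818)
N_min = 4 stations

4


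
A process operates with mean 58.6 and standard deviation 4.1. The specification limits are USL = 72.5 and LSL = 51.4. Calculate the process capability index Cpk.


Cpu = (72.5 - 58.6) / (3 * 4.1) = 1.13
Cpl = (58.6 - 51.4) / (3 * 4.1) = 0.59
Cpk = min(1.13, 0.59) = 0.59

0.59


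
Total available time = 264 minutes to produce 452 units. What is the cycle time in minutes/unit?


Formula: CT = Available Time / Number of Units
CT = 264 min / 452 units
CT = 0.58 min/unit

0.58 min/unit


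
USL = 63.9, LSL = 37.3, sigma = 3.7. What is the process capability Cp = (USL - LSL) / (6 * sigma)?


Cp = (63.9 - 37.3) / (6 * 3.7)

1.2


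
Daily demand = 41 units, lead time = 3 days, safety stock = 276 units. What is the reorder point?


Formula: ROP = (Daily Demand * Lead Time) + Safety Stock
Demand during lead time = 41 * 3 = 123 units
ROP = 123 + 276 = 399 units

399 units


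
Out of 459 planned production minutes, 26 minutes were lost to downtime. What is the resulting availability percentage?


Formula: Availability = (Planned Time - Downtime) / Planned Time * 100
Uptime = 459 - 26 = 433 min
Availability = 433 / 459 * 100 = 94.3%

94.3%


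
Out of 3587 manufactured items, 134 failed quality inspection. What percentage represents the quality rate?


Formula: Quality Rate = Good Pieces / Total Pieces * 100
Good pieces = 3587 - 134 = 3453
QR = 3453 / 3587 * 100 = 96.3%

96.3%


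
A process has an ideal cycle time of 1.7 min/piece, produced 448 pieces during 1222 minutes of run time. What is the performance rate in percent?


Formula: Performance = (Ideal CT * Total Count) / Run Time * 100
Ideal output time = 1.7 * 448 = 761.6 min
Performance = 761.6 / 1222 * 100 = 62.3%

62.3%


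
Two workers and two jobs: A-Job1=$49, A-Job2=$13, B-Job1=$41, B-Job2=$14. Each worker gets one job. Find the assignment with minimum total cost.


Option 1: A->1 + B->2 = $49 + $14 = $63
Option 2: A->2 + B->1 = $13 + $41 = $54
Min cost = min($63, $54) = $54

$54


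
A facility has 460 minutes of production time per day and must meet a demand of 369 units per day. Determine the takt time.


Formula: Takt Time = Available Production Time / Customer Demand
Takt = 460 min/day / 369 units/day
Takt = 1.25 min/unit

1.25 min/unit


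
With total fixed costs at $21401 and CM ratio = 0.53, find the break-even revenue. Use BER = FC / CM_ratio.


Formula: BER = Fixed Costs / Contribution Margin Ratio
BER = $21401 / 0.53
BER = $40379.25 (to the nearest cent)

$40379.25


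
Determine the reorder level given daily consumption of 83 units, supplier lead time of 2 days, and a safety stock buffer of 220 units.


Formula: ROP = (Daily Demand * Lead Time) + Safety Stock
Demand during lead time = 83 * 2 = 166 units
ROP = 166 + 220 = 386 units

386 units


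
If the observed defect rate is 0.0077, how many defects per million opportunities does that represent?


DPMO = defect_rate * 1000000 = 0.0077 * 1000000

7700


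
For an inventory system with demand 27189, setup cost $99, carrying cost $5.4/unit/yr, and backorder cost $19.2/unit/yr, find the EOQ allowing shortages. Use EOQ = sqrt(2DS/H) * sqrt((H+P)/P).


Formula: EOQ* = sqrt(2DS/H) * sqrt((H+P)/P)
Base EOQ = sqrt(2*27189*99/5.4) = 998.46 units
Correction = sqrt((5.4+19.2)/19.2) = 1.13192
EOQ* = 998.46 * 1.13192 = 1130.2 units

1130.2 units


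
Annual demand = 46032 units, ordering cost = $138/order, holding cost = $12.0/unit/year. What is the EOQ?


Formula: EOQ = sqrt(2 * D * S / H)
Numerator: 2 * 46032 * 138 = 12704832
2DS/H = 12704832 / 12.0 = 1058736.0
EOQ = sqrt(1058736.0) = 1028.9 units

1028.9 units


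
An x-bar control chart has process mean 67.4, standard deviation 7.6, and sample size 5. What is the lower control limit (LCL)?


LCL = 67.4 - 3 * 7.6 / sqrt(5)

57.2


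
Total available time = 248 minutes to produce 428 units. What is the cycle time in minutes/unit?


Formula: CT = Available Time / Number of Units
CT = 248 min / 428 units
CT = 0.58 min/unit

0.58 min/unit


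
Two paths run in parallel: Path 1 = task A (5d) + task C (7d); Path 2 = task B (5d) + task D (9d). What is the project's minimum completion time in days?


Path 1 = 5 + 7 = 12 days
Path 2 = 5 + 9 = 14 days
Duration = max(12, 14) = 14 days

14 days
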